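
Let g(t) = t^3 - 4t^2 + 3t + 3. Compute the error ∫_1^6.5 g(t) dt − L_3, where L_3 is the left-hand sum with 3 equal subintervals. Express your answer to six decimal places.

Exact integral: ∫_1^6.5 g(t) dt ≈ 159.55729167.
L_3 ≈ 67.19675926.
Error ≈ 159.55729167 − 67.19675926 ≈ 92.360532.

92.360532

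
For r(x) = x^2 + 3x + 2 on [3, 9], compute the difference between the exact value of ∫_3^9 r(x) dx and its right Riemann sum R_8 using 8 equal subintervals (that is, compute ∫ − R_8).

-34.3125

Exact integral: ∫_3^9 r(x) dx = 354.
R_8 = 388.3125.
Error = 354 − 388.3125 = -34.3125.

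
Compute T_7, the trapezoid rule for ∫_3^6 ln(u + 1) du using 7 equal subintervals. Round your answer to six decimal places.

5.074555

Δu = (6 − 3)/7 = 3/7.
f(3) ≈ 1.386294, f(24/7) ≈ 1.488077, f(27/7) ≈ 1.580450, f(30/7) ≈ 1.665008, f(33/7) ≈ 1.742969, f(36/7) ≈ 1.815290, f(39/7) ≈ 1.882731, f(6) ≈ 1.945910.
T_7 = (Δu/2)·[f(u_0) + 2f(u_1) + ... + 2f(u_{6}) + f(u_7)].
Sum ≈ 5.074555.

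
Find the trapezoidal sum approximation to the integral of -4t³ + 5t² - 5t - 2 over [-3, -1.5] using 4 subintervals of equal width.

130.3125

Δt = (-1.5 − (-3))/4 = 0.375.
f(-3) = 166, f(-2.625) = 117.9296875, f(-2.25) = 80.125, f(-1.875) = 51.3203125, f(-1.5) = 30.25.
T_4 = (Δt/2)·[f(t_0) + 2f(t_1) + 2f(t_2) + 2f(t_3) + f(t_4)].
Sum = 130.3125.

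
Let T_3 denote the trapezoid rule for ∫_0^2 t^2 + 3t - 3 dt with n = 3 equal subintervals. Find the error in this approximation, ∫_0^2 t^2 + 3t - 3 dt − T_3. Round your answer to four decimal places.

Exact integral: ∫_0^2 f(t) dt ≈ 2.666667.
T_3 ≈ 2.814815.
Error ≈ 2.666667 − 2.814815 ≈ -0.1481.

-0.1481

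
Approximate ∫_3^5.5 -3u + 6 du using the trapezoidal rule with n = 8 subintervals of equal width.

-16.875

Δu = (5.5 − 3)/8 = 0.3125.
f(3) = -3, f(3.3125) = -3.9375, f(3.625) = -4.875, f(3.9375) = -5.8125, f(4.25) = -6.75, f(4.5625) = -7.6875, f(4.875) = -8.625, f(5.1875) = -9.5625, f(5.5) = -10.5.
T_8 = (Δu/2)·[f(u_0) + 2f(u_1) + ... + 2f(u_{7}) + f(u_8)].
Sum = -16.875.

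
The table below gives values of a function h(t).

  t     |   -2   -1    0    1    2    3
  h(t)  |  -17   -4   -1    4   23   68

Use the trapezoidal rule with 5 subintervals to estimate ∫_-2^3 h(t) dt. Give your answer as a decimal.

Δt = 1.
T_5 = (1/2)·[(-17) + 2·(-4) + 2·(-1) + 2·4 + 2·23 + 68] = 47.5.

47.5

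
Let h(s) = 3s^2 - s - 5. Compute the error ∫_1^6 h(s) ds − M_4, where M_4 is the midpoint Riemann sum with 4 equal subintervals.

1.953125

Exact integral: ∫_1^6 h(s) ds = 172.5.
M_4 = 170.546875.
Error = 172.5 − 170.546875 = 1.953125.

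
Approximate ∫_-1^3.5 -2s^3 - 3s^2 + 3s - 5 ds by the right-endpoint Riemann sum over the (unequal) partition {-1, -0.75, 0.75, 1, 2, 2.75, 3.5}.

Subinterval widths: 0.25, 1.5, 0.25, 1, 0.75, 0.75.
Right endpoints: -0.75, 0.75, 1, 2, 2.75, 3.5.
f(-0.75) = -8.09375, f(0.75) = -5.28125, f(1) = -7, f(2) = -27, f(2.75) = -61.03125, f(3.5) = -117.
Sum = Σ Δs_i · f(s_i).
Sum = -172.21875.

-172.21875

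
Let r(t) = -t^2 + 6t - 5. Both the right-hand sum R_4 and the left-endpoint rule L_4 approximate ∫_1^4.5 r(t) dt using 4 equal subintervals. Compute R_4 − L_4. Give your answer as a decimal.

R_4 = 10.52734375.
L_4 = 8.99609375.
R_4 − L_4 = 1.53125.

1.53125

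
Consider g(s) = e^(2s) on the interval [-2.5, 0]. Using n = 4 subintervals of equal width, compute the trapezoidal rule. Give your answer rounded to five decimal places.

0.55967

Δs = (0 − (-2.5))/4 = 0.625.
g(-2.5) ≈ 0.00674, g(-1.875) ≈ 0.02352, g(-1.25) ≈ 0.08208, g(-0.625) ≈ 0.28650, g(0) ≈ 1.00000.
T_4 = (Δs/2)·[g(s_0) + 2g(s_1) + 2g(s_2) + 2g(s_3) + g(s_4)].
Sum ≈ 0.55967.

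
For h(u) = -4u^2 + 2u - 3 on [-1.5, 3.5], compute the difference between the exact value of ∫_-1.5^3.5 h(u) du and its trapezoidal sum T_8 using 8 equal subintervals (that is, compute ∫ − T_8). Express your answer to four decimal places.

1.3021

Exact integral: ∫_-1.5^3.5 h(u) du ≈ -66.666667.
T_8 = -67.96875.
Error ≈ -66.666667 − (-67.96875) ≈ 1.3021.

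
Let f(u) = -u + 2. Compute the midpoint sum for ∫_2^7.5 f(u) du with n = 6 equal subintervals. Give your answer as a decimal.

-15.125

Δu = (7.5 − 2)/6 = 11/12.
Midpoints: 59/24, 3.375, 103/24, 125/24, 6.125, 169/24.
f(59/24) = -11/24, f(3.375) = -1.375, f(103/24) = -55/24, f(125/24) = -77/24, f(6.125) = -4.125, f(169/24) = -121/24.
Sum = Δu · [f(59/24) + f(3.375) + f(103/24) + ...].
Sum = -15.125.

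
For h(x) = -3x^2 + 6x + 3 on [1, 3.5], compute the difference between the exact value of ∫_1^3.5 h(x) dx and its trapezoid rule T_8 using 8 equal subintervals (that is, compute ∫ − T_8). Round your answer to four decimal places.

0.1221

Exact integral: ∫_1^3.5 h(x) dx = -0.625.
T_8 ≈ -0.747070.
Error ≈ -0.625 − (-0.747070) ≈ 0.1221.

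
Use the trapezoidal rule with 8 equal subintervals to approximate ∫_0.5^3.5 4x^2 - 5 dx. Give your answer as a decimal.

Δx = (3.5 − 0.5)/8 = 0.375.
f(0.5) = -4, f(0.875) = -1.9375, f(1.25) = 1.25, f(1.625) = 5.5625, f(2) = 11, f(2.375) = 17.5625, f(2.75) = 25.25, f(3.125) = 34.0625, f(3.5) = 44.
T_8 = (Δx/2)·[f(x_0) + 2f(x_1) + ... + 2f(x_{7}) + f(x_8)].
Sum = 42.28125.

42.28125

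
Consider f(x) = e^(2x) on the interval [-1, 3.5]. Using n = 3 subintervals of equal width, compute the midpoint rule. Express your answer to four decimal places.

Δx = (3.5 − (-1))/3 = 1.5.
Midpoints: -0.25, 1.25, 2.75.
f(-0.25) ≈ 0.6065, f(1.25) ≈ 12.1825, f(2.75) ≈ 244.6919.
Sum = Δx · [f(-0.25) + f(1.25) + f(2.75)].
Sum ≈ 386.2214.

386.2214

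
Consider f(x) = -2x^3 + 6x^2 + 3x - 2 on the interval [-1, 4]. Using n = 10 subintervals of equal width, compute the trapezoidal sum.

14.375

Δx = (4 − (-1))/10 = 0.5.
f(-1) = 3, f(-0.5) = -1.75, f(0) = -2, f(0.5) = 0.75, f(1) = 5, f(1.5) = 9.25, f(2) = 12, f(2.5) = 11.75, f(3) = 7, f(3.5) = -3.75, f(4) = -22.
T_10 = (Δx/2)·[f(x_0) + 2f(x_1) + ... + 2f(x_{9}) + f(x_10)].
Sum = 14.375.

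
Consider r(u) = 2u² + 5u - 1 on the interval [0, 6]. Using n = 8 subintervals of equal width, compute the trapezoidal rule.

Δu = (6 − 0)/8 = 0.75.
r(0) = -1, r(0.75) = 3.875, r(1.5) = 11, r(2.25) = 20.375, r(3) = 32, r(3.75) = 45.875, r(4.5) = 62, r(5.25) = 80.375, r(6) = 101.
T_8 = (Δu/2)·[r(u_0) + 2r(u_1) + ... + 2r(u_{7}) + r(u_8)].
Sum = 229.125.

229.125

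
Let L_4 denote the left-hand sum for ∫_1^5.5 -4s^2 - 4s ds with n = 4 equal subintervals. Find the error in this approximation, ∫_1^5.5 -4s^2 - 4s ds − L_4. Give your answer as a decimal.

-72.140625

Exact integral: ∫_1^5.5 f(s) ds = -279.
L_4 = -206.859375.
Error = -279 − (-206.859375) = -72.140625.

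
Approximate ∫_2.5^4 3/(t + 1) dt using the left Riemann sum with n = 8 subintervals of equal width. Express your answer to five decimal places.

Δt = (4 − 2.5)/8 = 0.1875.
Left endpoints: 2.5, 2.6875, 2.875, 3.0625, 3.25, 3.4375, 3.625, 3.8125.
f(2.5) = 6/7, f(2.6875) = 48/59, f(2.875) = 24/31, f(3.0625) = 48/65, f(3.25) = 12/17, f(3.4375) = 48/71, f(3.625) = 24/37, f(3.8125) = 48/77.
Sum = Δt · [f(2.5) + f(2.6875) + f(2.875) + ...].
Sum ≈ 1.09450.

1.09450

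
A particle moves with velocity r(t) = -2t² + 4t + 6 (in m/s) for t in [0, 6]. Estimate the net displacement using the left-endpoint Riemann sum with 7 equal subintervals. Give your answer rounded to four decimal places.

-16.8980

Δt = (6 − 0)/7 = 6/7.
Left endpoints: 0, 6/7, 12/7, 18/7, 24/7, 30/7, 36/7.
r(0) = 6, r(6/7) = 390/49, r(12/7) = 342/49, r(18/7) = 150/49, r(24/7) = -186/49, r(30/7) = -666/49, r(36/7) = -1290/49.
Sum = Δt · [r(0) + r(6/7) + r(12/7) + ...].
Sum ≈ -16.8980.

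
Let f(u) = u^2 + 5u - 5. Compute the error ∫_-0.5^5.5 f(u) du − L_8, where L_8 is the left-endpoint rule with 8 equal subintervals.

Exact integral: ∫_-0.5^5.5 f(u) du = 100.5.
L_8 = 78.5625.
Error = 100.5 − 78.5625 = 21.9375.

21.9375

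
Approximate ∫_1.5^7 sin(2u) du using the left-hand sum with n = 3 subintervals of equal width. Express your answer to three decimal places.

Δu = (7 − 1.5)/3 = 11/6.
Left endpoints: 1.5, 10/3, 31/6.
f(1.5) ≈ 0.141, f(10/3) ≈ 0.374, f(31/6) ≈ -0.789.
Sum = Δu · [f(1.5) + f(10/3) + f(31/6)].
Sum ≈ -0.501.

-0.501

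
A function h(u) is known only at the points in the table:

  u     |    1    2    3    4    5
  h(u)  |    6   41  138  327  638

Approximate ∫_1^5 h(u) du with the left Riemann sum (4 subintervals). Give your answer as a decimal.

Δu = 1.
Sum = 1·[6 + 41 + 138 + 327] = 512.

512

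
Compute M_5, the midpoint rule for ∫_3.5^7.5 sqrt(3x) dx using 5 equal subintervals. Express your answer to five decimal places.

16.16012

Δx = (7.5 − 3.5)/5 = 0.8.
Midpoints: 3.9, 4.7, 5.5, 6.3, 7.1.
f(3.9) ≈ 3.42053, f(4.7) ≈ 3.75500, f(5.5) ≈ 4.06202, f(6.3) ≈ 4.34741, f(7.1) ≈ 4.61519.
Sum = Δx · [f(3.9) + f(4.7) + f(5.5) + f(6.3) + f(7.1)].
Sum ≈ 16.16012.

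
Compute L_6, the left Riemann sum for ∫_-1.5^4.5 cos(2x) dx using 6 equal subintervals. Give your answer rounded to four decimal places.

0.1382

Δx = (4.5 − (-1.5))/6 = 1.
Left endpoints: -1.5, -0.5, 0.5, 1.5, 2.5, 3.5.
f(-1.5) ≈ -0.9900, f(-0.5) ≈ 0.5403, f(0.5) ≈ 0.5403, f(1.5) ≈ -0.9900, f(2.5) ≈ 0.2837, f(3.5) ≈ 0.7539.
Sum = Δx · [f(-1.5) + f(-0.5) + f(0.5) + ...].
Sum ≈ 0.1382.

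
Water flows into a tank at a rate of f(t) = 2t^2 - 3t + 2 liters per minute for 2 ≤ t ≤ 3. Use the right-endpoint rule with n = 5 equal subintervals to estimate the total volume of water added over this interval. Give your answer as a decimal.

7.88

Δt = (3 − 2)/5 = 0.2.
Right endpoints: 2.2, 2.4, 2.6, 2.8, 3.
f(2.2) = 5.08, f(2.4) = 6.32, f(2.6) = 7.72, f(2.8) = 9.28, f(3) = 11.
Sum = Δt · [f(2.2) + f(2.4) + f(2.6) + f(2.8) + f(3)].
Sum = 7.88.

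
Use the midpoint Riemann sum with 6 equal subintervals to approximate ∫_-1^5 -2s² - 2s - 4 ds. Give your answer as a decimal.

-131

Δs = (5 − (-1))/6 = 1.
Midpoints: -0.5, 0.5, 1.5, 2.5, 3.5, 4.5.
f(-0.5) = -3.5, f(0.5) = -5.5, f(1.5) = -11.5, f(2.5) = -21.5, f(3.5) = -35.5, f(4.5) = -53.5.
Sum = Δs · [f(-0.5) + f(0.5) + f(1.5) + ...].
Sum = -131.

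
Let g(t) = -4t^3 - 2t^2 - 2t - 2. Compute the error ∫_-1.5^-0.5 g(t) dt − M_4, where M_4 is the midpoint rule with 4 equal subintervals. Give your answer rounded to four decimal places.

0.0521

Exact integral: ∫_-1.5^-0.5 g(t) dt ≈ 2.833333.
M_4 = 2.78125.
Error ≈ 2.833333 − 2.78125 ≈ 0.0521.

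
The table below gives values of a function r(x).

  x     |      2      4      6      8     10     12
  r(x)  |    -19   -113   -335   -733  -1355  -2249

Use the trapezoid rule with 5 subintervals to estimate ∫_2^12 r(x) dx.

-7340

Δx = 2.
T_5 = (2/2)·[(-19) + 2·(-113) + 2·(-335) + 2·(-733) + 2·(-1355) + (-2249)] = -7340.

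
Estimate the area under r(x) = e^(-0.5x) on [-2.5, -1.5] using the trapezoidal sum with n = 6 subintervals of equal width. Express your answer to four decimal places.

Δx = (-1.5 − (-2.5))/6 = 1/6.
r(-2.5) ≈ 3.4903, r(-7/3) ≈ 3.2113, r(-13/6) ≈ 2.9545, r(-2) ≈ 2.7183, r(-11/6) ≈ 2.5009, r(-5/3) ≈ 2.3010, r(-1.5) ≈ 2.1170.
T_6 = (Δx/2)·[r(x_0) + 2r(x_1) + ... + 2r(x_{5}) + r(x_6)].
Sum ≈ 2.7483.

2.7483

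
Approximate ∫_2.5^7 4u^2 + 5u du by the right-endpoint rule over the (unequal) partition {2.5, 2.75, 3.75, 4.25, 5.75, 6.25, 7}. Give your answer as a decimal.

Subinterval widths: 0.25, 1, 0.5, 1.5, 0.5, 0.75.
Right endpoints: 2.75, 3.75, 4.25, 5.75, 6.25, 7.
f(2.75) = 44, f(3.75) = 75, f(4.25) = 93.5, f(5.75) = 161, f(6.25) = 187.5, f(7) = 231.
Sum = Σ Δu_i · f(u_i).
Sum = 641.25.

641.25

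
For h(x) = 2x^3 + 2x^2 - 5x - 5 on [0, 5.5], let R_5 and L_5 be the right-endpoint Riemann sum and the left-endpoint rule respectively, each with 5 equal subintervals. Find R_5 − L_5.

402.325

R_5 = 687.005.
L_5 = 284.68.
R_5 − L_5 = 402.325.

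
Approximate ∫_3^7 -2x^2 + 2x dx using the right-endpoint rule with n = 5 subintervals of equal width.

Δx = (7 − 3)/5 = 0.8.
Right endpoints: 3.8, 4.6, 5.4, 6.2, 7.
f(3.8) = -21.28, f(4.6) = -33.12, f(5.4) = -47.52, f(6.2) = -64.48, f(7) = -84.
Sum = Δx · [f(3.8) + f(4.6) + f(5.4) + f(6.2) + f(7)].
Sum = -200.32.

-200.32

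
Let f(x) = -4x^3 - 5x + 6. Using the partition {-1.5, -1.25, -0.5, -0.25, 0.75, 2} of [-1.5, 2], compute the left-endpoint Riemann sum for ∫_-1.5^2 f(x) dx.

Subinterval widths: 0.25, 0.75, 0.25, 1, 1.25.
Left endpoints: -1.5, -1.25, -0.5, -0.25, 0.75.
f(-1.5) = 27, f(-1.25) = 20.0625, f(-0.5) = 9, f(-0.25) = 7.3125, f(0.75) = 0.5625.
Sum = Σ Δx_i · f(x_i).
Sum = 32.0625.

32.0625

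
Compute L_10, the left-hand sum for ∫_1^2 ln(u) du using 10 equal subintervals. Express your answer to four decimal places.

Δu = (2 − 1)/10 = 0.1.
Left endpoints: 1, 1.1, 1.2, 1.3, 1.4, 1.5, 1.6, 1.7, 1.8, 1.9.
f(1) ≈ 0.0000, f(1.1) ≈ 0.0953, f(1.2) ≈ 0.1823, f(1.3) ≈ 0.2624, f(1.4) ≈ 0.3365, f(1.5) ≈ 0.4055, f(1.6) ≈ 0.4700, f(1.7) ≈ 0.5306, f(1.8) ≈ 0.5878, f(1.9) ≈ 0.6419.
Sum = Δu · [f(1) + f(1.1) + f(1.2) + ...].
Sum ≈ 0.3512.

0.3512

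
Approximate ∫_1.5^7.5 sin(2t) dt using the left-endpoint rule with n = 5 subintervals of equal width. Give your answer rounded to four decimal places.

-0.3592

Δt = (7.5 − 1.5)/5 = 1.2.
Left endpoints: 1.5, 2.7, 3.9, 5.1, 6.3.
f(1.5) ≈ 0.1411, f(2.7) ≈ -0.7728, f(3.9) ≈ 0.9985, f(5.1) ≈ -0.6999, f(6.3) ≈ 0.0336.
Sum = Δt · [f(1.5) + f(2.7) + f(3.9) + f(5.1) + f(6.3)].
Sum ≈ -0.3592.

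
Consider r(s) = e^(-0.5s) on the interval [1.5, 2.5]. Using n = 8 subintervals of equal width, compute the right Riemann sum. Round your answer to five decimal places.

0.36023

Δs = (2.5 − 1.5)/8 = 0.125.
Right endpoints: 1.625, 1.75, 1.875, 2, 2.125, 2.25, 2.375, 2.5.
r(1.625) ≈ 0.44375, r(1.75) ≈ 0.41686, r(1.875) ≈ 0.39161, r(2) ≈ 0.36788, r(2.125) ≈ 0.34559, r(2.25) ≈ 0.32465, r(2.375) ≈ 0.30498, r(2.5) ≈ 0.28650.
Sum = Δs · [r(1.625) + r(1.75) + r(1.875) + ...].
Sum ≈ 0.36023.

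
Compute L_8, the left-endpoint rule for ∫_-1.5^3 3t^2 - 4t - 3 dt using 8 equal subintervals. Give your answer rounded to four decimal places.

3.4541

Δt = (3 − (-1.5))/8 = 0.5625.
Left endpoints: -1.5, -0.9375, -0.375, 0.1875, 0.75, 1.3125, 1.875, 2.4375.
f(-1.5) = 9.75, f(-0.9375) = 3.38671875, f(-0.375) = -1.078125, f(0.1875) = -3.64453125, f(0.75) = -4.3125, f(1.3125) = -3.08203125, f(1.875) = 0.046875, f(2.4375) = 5.07421875.
Sum = Δt · [f(-1.5) + f(-0.9375) + f(-0.375) + ...].
Sum ≈ 3.4541.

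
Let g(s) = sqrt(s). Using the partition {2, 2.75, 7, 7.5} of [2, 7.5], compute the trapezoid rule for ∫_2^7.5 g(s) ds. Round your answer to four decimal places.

Subinterval widths: 0.75, 4.25, 0.5.
g(2) ≈ 1.4142, g(2.75) ≈ 1.6583, g(7) ≈ 2.6458, g(7.5) ≈ 2.7386.
On each subinterval the trapezoid contributes (Δs_i/2)·[g(s_{i-1}) + g(s_i)].
Sum ≈ 11.6444.

11.6444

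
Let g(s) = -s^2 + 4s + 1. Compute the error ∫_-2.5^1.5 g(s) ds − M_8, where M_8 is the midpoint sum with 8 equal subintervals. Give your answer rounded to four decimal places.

Exact integral: ∫_-2.5^1.5 g(s) ds ≈ -10.333333.
M_8 = -10.25.
Error ≈ -10.333333 − (-10.25) ≈ -0.0833.

-0.0833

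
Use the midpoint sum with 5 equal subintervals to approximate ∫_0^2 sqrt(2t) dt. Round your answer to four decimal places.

Δt = (2 − 0)/5 = 0.4.
Midpoints: 0.2, 0.6, 1, 1.4, 1.8.
f(0.2) ≈ 0.6325, f(0.6) ≈ 1.0954, f(1) ≈ 1.4142, f(1.4) ≈ 1.6733, f(1.8) ≈ 1.8974.
Sum = Δt · [f(0.2) + f(0.6) + f(1) + f(1.4) + f(1.8)].
Sum ≈ 2.6851.

2.6851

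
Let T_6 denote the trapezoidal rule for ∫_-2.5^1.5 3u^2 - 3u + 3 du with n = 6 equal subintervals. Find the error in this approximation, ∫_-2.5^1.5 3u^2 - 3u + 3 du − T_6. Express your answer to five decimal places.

-0.88889

Exact integral: ∫_-2.5^1.5 f(u) du = 37.
T_6 ≈ 37.8888889.
Error ≈ 37 − 37.8888889 ≈ -0.88889.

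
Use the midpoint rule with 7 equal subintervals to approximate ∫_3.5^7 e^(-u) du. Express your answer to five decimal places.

Δu = (7 − 3.5)/7 = 0.5.
Midpoints: 3.75, 4.25, 4.75, 5.25, 5.75, 6.25, 6.75.
f(3.75) ≈ 0.02352, f(4.25) ≈ 0.01426, f(4.75) ≈ 0.00865, f(5.25) ≈ 0.00525, f(5.75) ≈ 0.00318, f(6.25) ≈ 0.00193, f(6.75) ≈ 0.00117.
Sum = Δu · [f(3.75) + f(4.25) + f(4.75) + ...].
Sum ≈ 0.02898.

0.02898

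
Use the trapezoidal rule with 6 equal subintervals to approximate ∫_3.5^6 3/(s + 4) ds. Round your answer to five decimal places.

0.86338

Δs = (6 − 3.5)/6 = 5/12.
f(3.5) = 0.4, f(47/12) = 36/95, f(13/3) = 0.36, f(4.75) = 12/35, f(31/6) = 18/55, f(67/12) = 36/115, f(6) = 0.3.
T_6 = (Δs/2)·[f(s_0) + 2f(s_1) + ... + 2f(s_{5}) + f(s_6)].
Sum ≈ 0.86338.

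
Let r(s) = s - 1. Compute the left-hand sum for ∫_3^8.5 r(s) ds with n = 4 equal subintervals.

Δs = (8.5 − 3)/4 = 1.375.
Left endpoints: 3, 4.375, 5.75, 7.125.
r(3) = 2, r(4.375) = 3.375, r(5.75) = 4.75, r(7.125) = 6.125.
Sum = Δs · [r(3) + r(4.375) + r(5.75) + r(7.125)].
Sum = 22.34375.

22.34375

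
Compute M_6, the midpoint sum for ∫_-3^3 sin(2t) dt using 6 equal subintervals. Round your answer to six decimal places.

Δt = (3 − (-3))/6 = 1.
Midpoints: -2.5, -1.5, -0.5, 0.5, 1.5, 2.5.
f(-2.5) ≈ 0.958924, f(-1.5) ≈ -0.141120, f(-0.5) ≈ -0.841471, f(0.5) ≈ 0.841471, f(1.5) ≈ 0.141120, f(2.5) ≈ -0.958924.
Sum = Δt · [f(-2.5) + f(-1.5) + f(-0.5) + ...].
Sum ≈ 0.000000.

0.000000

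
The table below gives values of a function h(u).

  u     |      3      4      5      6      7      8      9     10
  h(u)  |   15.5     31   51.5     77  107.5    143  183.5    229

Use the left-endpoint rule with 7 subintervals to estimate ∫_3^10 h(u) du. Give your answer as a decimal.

609

Δu = 1.
Sum = 1·[15.5 + 31 + 51.5 + 77 + 107.5 + 143 + 183.5] = 609.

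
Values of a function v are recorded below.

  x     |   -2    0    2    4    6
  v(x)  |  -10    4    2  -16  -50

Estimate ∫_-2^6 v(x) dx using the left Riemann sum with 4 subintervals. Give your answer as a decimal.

Δx = 2.
Sum = 2·[(-10) + 4 + 2 + (-16)] = -40.

-40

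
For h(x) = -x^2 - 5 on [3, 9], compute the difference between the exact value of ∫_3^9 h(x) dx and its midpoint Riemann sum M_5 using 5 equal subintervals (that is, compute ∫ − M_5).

-0.72

Exact integral: ∫_3^9 h(x) dx = -264.
M_5 = -263.28.
Error = -264 − (-263.28) = -0.72.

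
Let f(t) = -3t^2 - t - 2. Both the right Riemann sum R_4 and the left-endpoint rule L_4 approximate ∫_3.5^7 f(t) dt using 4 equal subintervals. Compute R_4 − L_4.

R_4 = -376.60546875.
L_4 = -277.07421875.
R_4 − L_4 = -99.53125.

-99.53125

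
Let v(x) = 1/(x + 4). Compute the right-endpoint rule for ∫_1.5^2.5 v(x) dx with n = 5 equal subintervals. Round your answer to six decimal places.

0.164288

Δx = (2.5 − 1.5)/5 = 0.2.
Right endpoints: 1.7, 1.9, 2.1, 2.3, 2.5.
v(1.7) = 10/57, v(1.9) = 10/59, v(2.1) = 10/61, v(2.3) = 10/63, v(2.5) = 2/13.
Sum = Δx · [v(1.7) + v(1.9) + v(2.1) + v(2.3) + v(2.5)].
Sum ≈ 0.164288.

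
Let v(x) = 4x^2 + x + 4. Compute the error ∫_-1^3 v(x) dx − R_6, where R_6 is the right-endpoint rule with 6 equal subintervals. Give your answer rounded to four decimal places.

Exact integral: ∫_-1^3 v(x) dx ≈ 57.333333.
R_6 ≈ 70.518519.
Error ≈ 57.333333 − 70.518519 ≈ -13.1852.

-13.1852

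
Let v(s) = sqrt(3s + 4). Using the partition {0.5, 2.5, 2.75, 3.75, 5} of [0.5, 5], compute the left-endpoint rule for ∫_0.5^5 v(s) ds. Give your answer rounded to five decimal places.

13.91961

Subinterval widths: 2, 0.25, 1, 1.25.
Left endpoints: 0.5, 2.5, 2.75, 3.75.
v(0.5) ≈ 2.34521, v(2.5) ≈ 3.39116, v(2.75) ≈ 3.50000, v(3.75) ≈ 3.90512.
Sum = Σ Δs_i · v(s_i).
Sum ≈ 13.91961.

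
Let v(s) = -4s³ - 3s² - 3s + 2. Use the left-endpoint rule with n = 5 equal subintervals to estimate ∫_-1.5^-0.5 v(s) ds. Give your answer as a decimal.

Δs = (-0.5 − (-1.5))/5 = 0.2.
Left endpoints: -1.5, -1.3, -1.1, -0.9, -0.7.
v(-1.5) = 13.25, v(-1.3) = 9.618, v(-1.1) = 6.994, v(-0.9) = 5.186, v(-0.7) = 4.002.
Sum = Δs · [v(-1.5) + v(-1.3) + v(-1.1) + v(-0.9) + v(-0.7)].
Sum = 7.81.

7.81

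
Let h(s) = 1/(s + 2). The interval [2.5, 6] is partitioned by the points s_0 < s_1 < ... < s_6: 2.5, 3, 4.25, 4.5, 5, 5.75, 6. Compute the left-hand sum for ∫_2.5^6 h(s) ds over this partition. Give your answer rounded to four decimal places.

0.6174

Subinterval widths: 0.5, 1.25, 0.25, 0.5, 0.75, 0.25.
Left endpoints: 2.5, 3, 4.25, 4.5, 5, 5.75.
h(2.5) = 2/9, h(3) = 0.2, h(4.25) = 0.16, h(4.5) = 2/13, h(5) = 1/7, h(5.75) = 4/31.
Sum = Σ Δs_i · h(s_i).
Sum ≈ 0.6174.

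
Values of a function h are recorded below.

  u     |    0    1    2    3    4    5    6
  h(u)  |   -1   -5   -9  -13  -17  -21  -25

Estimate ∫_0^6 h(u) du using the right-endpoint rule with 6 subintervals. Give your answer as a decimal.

-90

Δu = 1.
Sum = 1·[(-5) + (-9) + (-13) + (-17) + (-21) + (-25)] = -90.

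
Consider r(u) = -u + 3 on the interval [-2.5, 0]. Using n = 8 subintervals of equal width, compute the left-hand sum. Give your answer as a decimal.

11.015625

Δu = (0 − (-2.5))/8 = 0.3125.
Left endpoints: -2.5, -2.1875, -1.875, -1.5625, -1.25, -0.9375, -0.625, -0.3125.
r(-2.5) = 5.5, r(-2.1875) = 5.1875, r(-1.875) = 4.875, r(-1.5625) = 4.5625, r(-1.25) = 4.25, r(-0.9375) = 3.9375, r(-0.625) = 3.625, r(-0.3125) = 3.3125.
Sum = Δu · [r(-2.5) + r(-2.1875) + r(-1.875) + ...].
Sum = 11.015625.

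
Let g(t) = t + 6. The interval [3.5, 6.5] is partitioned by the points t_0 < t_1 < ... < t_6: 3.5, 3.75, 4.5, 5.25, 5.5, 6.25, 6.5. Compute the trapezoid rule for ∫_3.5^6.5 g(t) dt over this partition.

Subinterval widths: 0.25, 0.75, 0.75, 0.25, 0.75, 0.25.
g(3.5) = 9.5, g(3.75) = 9.75, g(4.5) = 10.5, g(5.25) = 11.25, g(5.5) = 11.5, g(6.25) = 12.25, g(6.5) = 12.5.
On each subinterval the trapezoid contributes (Δt_i/2)·[g(t_{i-1}) + g(t_i)].
Sum = 33.

33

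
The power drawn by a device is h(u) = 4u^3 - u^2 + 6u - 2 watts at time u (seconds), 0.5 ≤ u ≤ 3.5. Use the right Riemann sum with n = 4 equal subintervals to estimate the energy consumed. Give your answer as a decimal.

Δu = (3.5 − 0.5)/4 = 0.75.
Right endpoints: 1.25, 2, 2.75, 3.5.
h(1.25) = 11.75, h(2) = 38, h(2.75) = 90.125, h(3.5) = 178.25.
Sum = Δu · [h(1.25) + h(2) + h(2.75) + h(3.5)].
Sum = 238.59375.

238.59375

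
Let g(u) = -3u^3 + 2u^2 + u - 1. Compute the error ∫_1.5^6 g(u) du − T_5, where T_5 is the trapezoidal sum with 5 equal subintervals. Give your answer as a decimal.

Exact integral: ∫_1.5^6 g(u) du = -814.078125.
T_5 = -833.36625.
Error = -814.078125 − (-833.36625) = 19.288125.

19.288125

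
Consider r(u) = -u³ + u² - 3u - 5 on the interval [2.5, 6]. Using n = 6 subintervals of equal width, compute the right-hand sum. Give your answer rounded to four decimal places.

-364.7282

Δu = (6 − 2.5)/6 = 7/12.
Right endpoints: 37/12, 11/3, 4.25, 29/6, 65/12, 6.
r(37/12) = -58849/1728, r(11/3) = -1400/27, r(4.25) = -76.453125, r(29/6) = -23555/216, r(65/12) = -260645/1728, r(6) = -203.
Sum = Δu · [r(37/12) + r(11/3) + r(4.25) + ...].
Sum ≈ -364.7282.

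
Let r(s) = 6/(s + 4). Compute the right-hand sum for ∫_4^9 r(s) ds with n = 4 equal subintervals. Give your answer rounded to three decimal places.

Δs = (9 − 4)/4 = 1.25.
Right endpoints: 5.25, 6.5, 7.75, 9.
r(5.25) = 24/37, r(6.5) = 4/7, r(7.75) = 24/47, r(9) = 6/13.
Sum = Δs · [r(5.25) + r(6.5) + r(7.75) + r(9)].
Sum ≈ 2.740.

2.740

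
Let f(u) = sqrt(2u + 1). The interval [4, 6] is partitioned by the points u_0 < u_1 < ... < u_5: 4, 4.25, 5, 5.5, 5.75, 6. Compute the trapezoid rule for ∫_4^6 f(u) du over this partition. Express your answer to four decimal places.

Subinterval widths: 0.25, 0.75, 0.5, 0.25, 0.25.
f(4) ≈ 3.0000, f(4.25) ≈ 3.0822, f(5) ≈ 3.3166, f(5.5) ≈ 3.4641, f(5.75) ≈ 3.5355, f(6) ≈ 3.6056.
On each subinterval the trapezoid contributes (Δu_i/2)·[f(u_{i-1}) + f(u_i)].
Sum ≈ 6.6226.

6.6226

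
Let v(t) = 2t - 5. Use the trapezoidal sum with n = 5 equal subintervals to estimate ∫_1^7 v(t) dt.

Δt = (7 − 1)/5 = 1.2.
v(1) = -3, v(2.2) = -0.6, v(3.4) = 1.8, v(4.6) = 4.2, v(5.8) = 6.6, v(7) = 9.
T_5 = (Δt/2)·[v(t_0) + 2v(t_1) + ... + 2v(t_{4}) + v(t_5)].
Sum = 18.

18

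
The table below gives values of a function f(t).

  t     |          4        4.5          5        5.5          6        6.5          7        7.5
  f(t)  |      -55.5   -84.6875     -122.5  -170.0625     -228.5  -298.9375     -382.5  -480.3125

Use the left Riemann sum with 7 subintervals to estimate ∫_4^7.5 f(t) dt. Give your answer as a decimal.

Δt = 0.5.
Sum = 0.5·[(-55.5) + (-84.6875) + (-122.5) + (-170.0625) + (-228.5) + (-298.9375) + (-382.5)] = -671.34375.

-671.34375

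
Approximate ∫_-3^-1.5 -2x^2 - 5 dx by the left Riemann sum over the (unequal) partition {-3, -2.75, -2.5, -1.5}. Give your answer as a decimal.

Subinterval widths: 0.25, 0.25, 1.
Left endpoints: -3, -2.75, -2.5.
f(-3) = -23, f(-2.75) = -20.125, f(-2.5) = -17.5.
Sum = Σ Δx_i · f(x_i).
Sum = -28.28125.

-28.28125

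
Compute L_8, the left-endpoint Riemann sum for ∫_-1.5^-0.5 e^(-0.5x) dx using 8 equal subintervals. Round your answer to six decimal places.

Δx = (-0.5 − (-1.5))/8 = 0.125.
Left endpoints: -1.5, -1.375, -1.25, -1.125, -1, -0.875, -0.75, -0.625.
f(-1.5) ≈ 2.117000, f(-1.375) ≈ 1.988737, f(-1.25) ≈ 1.868246, f(-1.125) ≈ 1.755055, f(-1) ≈ 1.648721, f(-0.875) ≈ 1.548830, f(-0.75) ≈ 1.454991, f(-0.625) ≈ 1.366838.
Sum = Δx · [f(-1.5) + f(-1.375) + f(-1.25) + ...].
Sum ≈ 1.718552.

1.718552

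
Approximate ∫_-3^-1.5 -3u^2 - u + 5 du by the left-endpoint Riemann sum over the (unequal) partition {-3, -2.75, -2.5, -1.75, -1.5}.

-17.53125

Subinterval widths: 0.25, 0.25, 0.75, 0.25.
Left endpoints: -3, -2.75, -2.5, -1.75.
f(-3) = -19, f(-2.75) = -14.9375, f(-2.5) = -11.25, f(-1.75) = -2.4375.
Sum = Σ Δu_i · f(u_i).
Sum = -17.53125.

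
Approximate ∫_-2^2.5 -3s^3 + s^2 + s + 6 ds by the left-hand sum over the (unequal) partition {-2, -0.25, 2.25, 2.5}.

Subinterval widths: 1.75, 2.5, 0.25.
Left endpoints: -2, -0.25, 2.25.
f(-2) = 32, f(-0.25) = 5.859375, f(2.25) = -20.859375.
Sum = Σ Δs_i · f(s_i).
Sum = 65.43359375.

65.43359375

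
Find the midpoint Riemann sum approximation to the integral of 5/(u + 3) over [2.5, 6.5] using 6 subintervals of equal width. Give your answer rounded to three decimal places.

Δu = (6.5 − 2.5)/6 = 2/3.
Midpoints: 17/6, 3.5, 25/6, 29/6, 5.5, 37/6.
f(17/6) = 6/7, f(3.5) = 10/13, f(25/6) = 30/43, f(29/6) = 30/47, f(5.5) = 10/17, f(37/6) = 6/11.
Sum = Δu · [f(17/6) + f(3.5) + f(25/6) + ...].
Sum ≈ 2.731.

2.731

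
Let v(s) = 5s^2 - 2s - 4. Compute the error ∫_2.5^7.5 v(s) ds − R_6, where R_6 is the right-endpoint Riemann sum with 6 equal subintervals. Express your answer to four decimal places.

Exact integral: ∫_2.5^7.5 v(s) ds ≈ 607.083333.
R_6 ≈ 709.976852.
Error ≈ 607.083333 − 709.976852 ≈ -102.8935.

-102.8935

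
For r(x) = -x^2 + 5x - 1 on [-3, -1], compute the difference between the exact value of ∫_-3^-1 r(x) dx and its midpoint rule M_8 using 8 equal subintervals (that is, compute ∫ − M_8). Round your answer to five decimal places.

Exact integral: ∫_-3^-1 r(x) dx ≈ -30.6666667.
M_8 = -30.65625.
Error ≈ -30.6666667 − (-30.65625) ≈ -0.01042.

-0.01042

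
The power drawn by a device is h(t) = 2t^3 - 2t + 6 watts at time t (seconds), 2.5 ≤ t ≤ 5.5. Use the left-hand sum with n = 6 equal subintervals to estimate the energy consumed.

361.125

Δt = (5.5 − 2.5)/6 = 0.5.
Left endpoints: 2.5, 3, 3.5, 4, 4.5, 5.
h(2.5) = 32.25, h(3) = 54, h(3.5) = 84.75, h(4) = 126, h(4.5) = 179.25, h(5) = 246.
Sum = Δt · [h(2.5) + h(3) + h(3.5) + ...].
Sum = 361.125.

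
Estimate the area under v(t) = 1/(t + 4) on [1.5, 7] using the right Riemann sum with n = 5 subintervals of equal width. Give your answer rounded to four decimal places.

Δt = (7 − 1.5)/5 = 1.1.
Right endpoints: 2.6, 3.7, 4.8, 5.9, 7.
v(2.6) = 5/33, v(3.7) = 10/77, v(4.8) = 5/44, v(5.9) = 10/99, v(7) = 1/11.
Sum = Δt · [v(2.6) + v(3.7) + v(4.8) + v(5.9) + v(7)].
Sum ≈ 0.6456.

0.6456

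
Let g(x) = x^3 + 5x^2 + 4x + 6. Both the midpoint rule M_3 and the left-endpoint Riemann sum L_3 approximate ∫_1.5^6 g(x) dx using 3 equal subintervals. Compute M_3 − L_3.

M_3 = 757.8984375.
L_3 = 499.5.
M_3 − L_3 = 258.3984375.

258.3984375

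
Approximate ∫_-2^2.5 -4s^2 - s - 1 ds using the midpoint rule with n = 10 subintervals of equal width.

-36.82125

Δs = (2.5 − (-2))/10 = 0.45.
Midpoints: -1.775, -1.325, -0.875, -0.425, 0.025, 0.475, 0.925, 1.375, 1.825, 2.275.
f(-1.775) = -11.8275, f(-1.325) = -6.6975, f(-0.875) = -3.1875, f(-0.425) = -1.2975, f(0.025) = -1.0275, f(0.475) = -2.3775, f(0.925) = -5.3475, f(1.375) = -9.9375, f(1.825) = -16.1475, f(2.275) = -23.9775.
Sum = Δs · [f(-1.775) + f(-1.325) + f(-0.875) + ...].
Sum = -36.82125.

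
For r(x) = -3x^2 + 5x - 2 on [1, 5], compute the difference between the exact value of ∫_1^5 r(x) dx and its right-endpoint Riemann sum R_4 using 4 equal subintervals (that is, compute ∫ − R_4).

Exact integral: ∫_1^5 r(x) dx = -72.
R_4 = -100.
Error = -72 − (-100) = 28.

28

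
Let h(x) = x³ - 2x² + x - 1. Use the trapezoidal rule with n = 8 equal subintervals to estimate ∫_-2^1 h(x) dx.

Δx = (1 − (-2))/8 = 0.375.
h(-2) = -19, h(-1.625) = -6245/512, h(-1.25) = -7.328125, h(-0.875) = -2087/512, h(-0.5) = -2.125, h(-0.125) = -593/512, h(0.25) = -0.859375, h(0.625) = -467/512, h(1) = -1.
T_8 = (Δx/2)·[h(x_0) + 2h(x_1) + ... + 2h(x_{7}) + h(x_8)].
Sum = -14.49609375.

-14.49609375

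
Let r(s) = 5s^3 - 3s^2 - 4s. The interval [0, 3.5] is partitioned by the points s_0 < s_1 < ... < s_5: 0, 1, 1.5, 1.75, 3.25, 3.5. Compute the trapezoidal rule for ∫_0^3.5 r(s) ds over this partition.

140.8671875

Subinterval widths: 1, 0.5, 0.25, 1.5, 0.25.
r(0) = 0, r(1) = -2, r(1.5) = 4.125, r(1.75) = 10.609375, r(3.25) = 126.953125, r(3.5) = 163.625.
On each subinterval the trapezoid contributes (Δs_i/2)·[r(s_{i-1}) + r(s_i)].
Sum = 140.8671875.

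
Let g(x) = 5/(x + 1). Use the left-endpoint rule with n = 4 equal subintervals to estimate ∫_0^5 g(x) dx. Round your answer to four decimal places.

Δx = (5 − 0)/4 = 1.25.
Left endpoints: 0, 1.25, 2.5, 3.75.
g(0) = 5, g(1.25) = 20/9, g(2.5) = 10/7, g(3.75) = 20/19.
Sum = Δx · [g(0) + g(1.25) + g(2.5) + g(3.75)].
Sum ≈ 12.1293.

12.1293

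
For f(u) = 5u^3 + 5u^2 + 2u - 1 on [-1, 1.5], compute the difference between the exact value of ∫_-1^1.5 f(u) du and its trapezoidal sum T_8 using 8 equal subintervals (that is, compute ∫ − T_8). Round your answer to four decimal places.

-0.3560

Exact integral: ∫_-1^1.5 f(u) du ≈ 11.119792.
T_8 ≈ 11.475830.
Error ≈ 11.119792 − 11.475830 ≈ -0.3560.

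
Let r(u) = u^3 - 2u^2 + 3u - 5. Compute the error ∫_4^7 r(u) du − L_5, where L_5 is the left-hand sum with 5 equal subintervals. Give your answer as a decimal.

63.99

Exact integral: ∫_4^7 r(u) du = 384.75.
L_5 = 320.76.
Error = 384.75 − 320.76 = 63.99.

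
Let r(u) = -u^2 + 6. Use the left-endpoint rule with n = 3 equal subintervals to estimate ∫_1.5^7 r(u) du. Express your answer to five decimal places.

-40.43519

Δu = (7 − 1.5)/3 = 11/6.
Left endpoints: 1.5, 10/3, 31/6.
r(1.5) = 3.75, r(10/3) = -46/9, r(31/6) = -745/36.
Sum = Δu · [r(1.5) + r(10/3) + r(31/6)].
Sum ≈ -40.43519.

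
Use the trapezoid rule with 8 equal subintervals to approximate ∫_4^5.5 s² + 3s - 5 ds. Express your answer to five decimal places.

48.00879

Δs = (5.5 − 4)/8 = 0.1875.
f(4) = 23, f(4.1875) = 25.09765625, f(4.375) = 27.265625, f(4.5625) = 29.50390625, f(4.75) = 31.8125, f(4.9375) = 34.19140625, f(5.125) = 36.640625, f(5.3125) = 39.16015625, f(5.5) = 41.75.
T_8 = (Δs/2)·[f(s_0) + 2f(s_1) + ... + 2f(s_{7}) + f(s_8)].
Sum ≈ 48.00879.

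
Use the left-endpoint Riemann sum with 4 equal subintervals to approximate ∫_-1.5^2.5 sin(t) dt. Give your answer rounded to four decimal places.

Δt = (2.5 − (-1.5))/4 = 1.
Left endpoints: -1.5, -0.5, 0.5, 1.5.
f(-1.5) ≈ -0.9975, f(-0.5) ≈ -0.4794, f(0.5) ≈ 0.4794, f(1.5) ≈ 0.9975.
Sum = Δt · [f(-1.5) + f(-0.5) + f(0.5) + f(1.5)].
Sum ≈ 0.0000.

0.0000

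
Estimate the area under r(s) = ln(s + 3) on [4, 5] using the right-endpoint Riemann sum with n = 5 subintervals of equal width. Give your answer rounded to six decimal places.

Δs = (5 − 4)/5 = 0.2.
Right endpoints: 4.2, 4.4, 4.6, 4.8, 5.
r(4.2) ≈ 1.974081, r(4.4) ≈ 2.001480, r(4.6) ≈ 2.028148, r(4.8) ≈ 2.054124, r(5) ≈ 2.079442.
Sum = Δs · [r(4.2) + r(4.4) + r(4.6) + r(4.8) + r(5)].
Sum ≈ 2.027455.

2.027455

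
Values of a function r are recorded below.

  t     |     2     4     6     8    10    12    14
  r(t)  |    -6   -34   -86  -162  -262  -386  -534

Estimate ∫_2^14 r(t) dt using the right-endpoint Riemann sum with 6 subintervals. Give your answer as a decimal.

-2928

Δt = 2.
Sum = 2·[(-34) + (-86) + (-162) + (-262) + (-386) + (-534)] = -2928.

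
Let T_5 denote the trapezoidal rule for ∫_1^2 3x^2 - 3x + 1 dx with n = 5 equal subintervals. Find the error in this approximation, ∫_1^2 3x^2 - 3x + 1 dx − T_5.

Exact integral: ∫_1^2 f(x) dx = 3.5.
T_5 = 3.52.
Error = 3.5 − 3.52 = -0.02.

-0.02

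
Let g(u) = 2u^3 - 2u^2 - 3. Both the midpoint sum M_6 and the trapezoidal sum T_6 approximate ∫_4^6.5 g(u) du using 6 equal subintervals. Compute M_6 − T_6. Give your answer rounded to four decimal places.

-3.2010

M_6 ≈ 615.547598.
T_6 ≈ 618.748553.
M_6 − T_6 ≈ -3.2010.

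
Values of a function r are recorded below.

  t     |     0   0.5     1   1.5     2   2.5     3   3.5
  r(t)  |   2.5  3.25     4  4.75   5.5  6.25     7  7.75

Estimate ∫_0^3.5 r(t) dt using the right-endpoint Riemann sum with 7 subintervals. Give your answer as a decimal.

19.25

Δt = 0.5.
Sum = 0.5·[3.25 + 4 + 4.75 + 5.5 + 6.25 + 7 + 7.75] = 19.25.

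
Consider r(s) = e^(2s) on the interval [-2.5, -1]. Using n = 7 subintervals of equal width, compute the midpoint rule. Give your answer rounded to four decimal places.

0.0638

Δs = (-1 − (-2.5))/7 = 3/14.
Midpoints: -67/28, -61/28, -55/28, -1.75, -43/28, -37/28, -31/28.
r(-67/28) ≈ 0.0083, r(-61/28) ≈ 0.0128, r(-55/28) ≈ 0.0197, r(-1.75) ≈ 0.0302, r(-43/28) ≈ 0.0464, r(-37/28) ≈ 0.0712, r(-31/28) ≈ 0.1092.
Sum = Δs · [r(-67/28) + r(-61/28) + r(-55/28) + ...].
Sum ≈ 0.0638.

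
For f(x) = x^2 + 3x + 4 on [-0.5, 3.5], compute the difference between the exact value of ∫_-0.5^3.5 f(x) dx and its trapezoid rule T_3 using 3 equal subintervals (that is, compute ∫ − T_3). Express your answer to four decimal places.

-1.1852

Exact integral: ∫_-0.5^3.5 f(x) dx ≈ 48.333333.
T_3 ≈ 49.518519.
Error ≈ 48.333333 − 49.518519 ≈ -1.1852.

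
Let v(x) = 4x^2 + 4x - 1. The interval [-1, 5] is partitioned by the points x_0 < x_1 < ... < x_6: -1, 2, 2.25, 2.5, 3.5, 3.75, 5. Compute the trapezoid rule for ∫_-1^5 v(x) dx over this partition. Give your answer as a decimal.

230

Subinterval widths: 3, 0.25, 0.25, 1, 0.25, 1.25.
v(-1) = -1, v(2) = 23, v(2.25) = 28.25, v(2.5) = 34, v(3.5) = 62, v(3.75) = 70.25, v(5) = 119.
On each subinterval the trapezoid contributes (Δx_i/2)·[v(x_{i-1}) + v(x_i)].
Sum = 230.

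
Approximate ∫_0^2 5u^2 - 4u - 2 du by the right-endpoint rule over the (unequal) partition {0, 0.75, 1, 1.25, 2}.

5.8125

Subinterval widths: 0.75, 0.25, 0.25, 0.75.
Right endpoints: 0.75, 1, 1.25, 2.
f(0.75) = -2.1875, f(1) = -1, f(1.25) = 0.8125, f(2) = 10.
Sum = Σ Δu_i · f(u_i).
Sum = 5.8125.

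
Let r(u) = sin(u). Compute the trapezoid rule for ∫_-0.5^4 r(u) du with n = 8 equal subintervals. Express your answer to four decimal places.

1.4906

Δu = (4 − (-0.5))/8 = 0.5625.
r(-0.5) ≈ -0.4794, r(0.0625) ≈ 0.0625, r(0.625) ≈ 0.5851, r(1.1875) ≈ 0.9274, r(1.75) ≈ 0.9840, r(2.3125) ≈ 0.7373, r(2.875) ≈ 0.2634, r(3.4375) ≈ -0.2916, r(4) ≈ -0.7568.
T_8 = (Δu/2)·[r(u_0) + 2r(u_1) + ... + 2r(u_{7}) + r(u_8)].
Sum ≈ 1.4906.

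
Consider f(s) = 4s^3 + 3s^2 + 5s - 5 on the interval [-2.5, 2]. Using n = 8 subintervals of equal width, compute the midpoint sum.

Δs = (2 − (-2.5))/8 = 0.5625.
Midpoints: -2.21875, -1.65625, -1.09375, -0.53125, 0.03125, 0.59375, 1.15625, 1.71875.
f(-2.21875) = -368767/8192, f(-1.65625) = -190261/8192, f(-1.09375) = -99235/8192, f(-0.53125) = -60697/8192, f(0.03125) = -39655/8192, f(0.59375) = -1117/8192, f(1.15625) = 89909/8192, f(1.71875) = 268415/8192.
Sum = Δs · [f(-2.21875) + f(-1.65625) + f(-1.09375) + ...].
Sum = -27.5625.

-27.5625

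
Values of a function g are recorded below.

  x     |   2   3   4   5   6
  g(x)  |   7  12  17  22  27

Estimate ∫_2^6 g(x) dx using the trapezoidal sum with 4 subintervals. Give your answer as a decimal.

Δx = 1.
T_4 = (1/2)·[7 + 2·12 + 2·17 + 2·22 + 27] = 68.

68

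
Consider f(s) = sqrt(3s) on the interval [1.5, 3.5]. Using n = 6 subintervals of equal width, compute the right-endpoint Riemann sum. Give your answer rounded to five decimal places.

Δs = (3.5 − 1.5)/6 = 1/3.
Right endpoints: 11/6, 13/6, 2.5, 17/6, 19/6, 3.5.
f(11/6) ≈ 2.34521, f(13/6) ≈ 2.54951, f(2.5) ≈ 2.73861, f(17/6) ≈ 2.91548, f(19/6) ≈ 3.08221, f(3.5) ≈ 3.24037.
Sum = Δs · [f(11/6) + f(13/6) + f(2.5) + ...].
Sum ≈ 5.62379.

5.62379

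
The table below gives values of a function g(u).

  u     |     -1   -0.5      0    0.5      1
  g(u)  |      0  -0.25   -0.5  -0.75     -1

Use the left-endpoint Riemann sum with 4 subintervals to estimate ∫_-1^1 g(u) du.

Δu = 0.5.
Sum = 0.5·[0 + (-0.25) + (-0.5) + (-0.75)] = -0.75.

-0.75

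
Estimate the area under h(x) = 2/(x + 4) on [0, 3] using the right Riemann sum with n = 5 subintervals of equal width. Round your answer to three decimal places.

1.057

Δx = (3 − 0)/5 = 0.6.
Right endpoints: 0.6, 1.2, 1.8, 2.4, 3.
h(0.6) = 10/23, h(1.2) = 5/13, h(1.8) = 10/29, h(2.4) = 0.3125, h(3) = 2/7.
Sum = Δx · [h(0.6) + h(1.2) + h(1.8) + h(2.4) + h(3)].
Sum ≈ 1.057.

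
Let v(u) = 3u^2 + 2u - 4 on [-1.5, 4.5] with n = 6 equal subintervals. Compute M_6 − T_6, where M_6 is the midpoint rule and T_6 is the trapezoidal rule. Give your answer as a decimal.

M_6 = 87.
T_6 = 91.5.
M_6 − T_6 = -4.5.

-4.5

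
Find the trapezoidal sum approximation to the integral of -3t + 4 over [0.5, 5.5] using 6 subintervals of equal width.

-25

Δt = (5.5 − 0.5)/6 = 5/6.
f(0.5) = 2.5, f(4/3) = 0, f(13/6) = -2.5, f(3) = -5, f(23/6) = -7.5, f(14/3) = -10, f(5.5) = -12.5.
T_6 = (Δt/2)·[f(t_0) + 2f(t_1) + ... + 2f(t_{5}) + f(t_6)].
Sum = -25.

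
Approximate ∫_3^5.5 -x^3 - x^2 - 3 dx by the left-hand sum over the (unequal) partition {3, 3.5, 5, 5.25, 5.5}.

-188.75390625

Subinterval widths: 0.5, 1.5, 0.25, 0.25.
Left endpoints: 3, 3.5, 5, 5.25.
f(3) = -39, f(3.5) = -58.125, f(5) = -153, f(5.25) = -175.265625.
Sum = Σ Δx_i · f(x_i).
Sum = -188.75390625.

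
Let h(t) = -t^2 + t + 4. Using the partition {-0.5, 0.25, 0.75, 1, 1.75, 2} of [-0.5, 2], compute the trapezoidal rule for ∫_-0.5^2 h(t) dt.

9

Subinterval widths: 0.75, 0.5, 0.25, 0.75, 0.25.
h(-0.5) = 3.25, h(0.25) = 4.1875, h(0.75) = 4.1875, h(1) = 4, h(1.75) = 2.6875, h(2) = 2.
On each subinterval the trapezoid contributes (Δt_i/2)·[h(t_{i-1}) + h(t_i)].
Sum = 9.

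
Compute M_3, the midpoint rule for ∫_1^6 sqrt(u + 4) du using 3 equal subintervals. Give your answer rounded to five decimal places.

13.63582

Δu = (6 − 1)/3 = 5/3.
Midpoints: 11/6, 3.5, 31/6.
f(11/6) ≈ 2.41523, f(3.5) ≈ 2.73861, f(31/6) ≈ 3.02765.
Sum = Δu · [f(11/6) + f(3.5) + f(31/6)].
Sum ≈ 13.63582.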